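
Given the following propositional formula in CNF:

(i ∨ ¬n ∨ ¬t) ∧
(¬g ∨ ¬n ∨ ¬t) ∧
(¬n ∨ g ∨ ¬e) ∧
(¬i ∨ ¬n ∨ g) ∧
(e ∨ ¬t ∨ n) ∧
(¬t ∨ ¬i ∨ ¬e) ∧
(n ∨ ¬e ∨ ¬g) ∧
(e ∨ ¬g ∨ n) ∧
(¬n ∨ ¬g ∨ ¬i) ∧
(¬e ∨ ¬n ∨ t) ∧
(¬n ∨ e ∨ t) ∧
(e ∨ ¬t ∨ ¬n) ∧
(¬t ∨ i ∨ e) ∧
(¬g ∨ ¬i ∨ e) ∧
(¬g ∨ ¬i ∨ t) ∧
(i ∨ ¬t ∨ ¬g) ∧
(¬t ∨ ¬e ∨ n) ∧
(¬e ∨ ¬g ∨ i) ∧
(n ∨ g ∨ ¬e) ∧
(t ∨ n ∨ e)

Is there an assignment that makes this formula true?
No

No, the formula is not satisfiable.

No assignment of truth values to the variables can make all 20 clauses true simultaneously.

The formula is UNSAT (unsatisfiable).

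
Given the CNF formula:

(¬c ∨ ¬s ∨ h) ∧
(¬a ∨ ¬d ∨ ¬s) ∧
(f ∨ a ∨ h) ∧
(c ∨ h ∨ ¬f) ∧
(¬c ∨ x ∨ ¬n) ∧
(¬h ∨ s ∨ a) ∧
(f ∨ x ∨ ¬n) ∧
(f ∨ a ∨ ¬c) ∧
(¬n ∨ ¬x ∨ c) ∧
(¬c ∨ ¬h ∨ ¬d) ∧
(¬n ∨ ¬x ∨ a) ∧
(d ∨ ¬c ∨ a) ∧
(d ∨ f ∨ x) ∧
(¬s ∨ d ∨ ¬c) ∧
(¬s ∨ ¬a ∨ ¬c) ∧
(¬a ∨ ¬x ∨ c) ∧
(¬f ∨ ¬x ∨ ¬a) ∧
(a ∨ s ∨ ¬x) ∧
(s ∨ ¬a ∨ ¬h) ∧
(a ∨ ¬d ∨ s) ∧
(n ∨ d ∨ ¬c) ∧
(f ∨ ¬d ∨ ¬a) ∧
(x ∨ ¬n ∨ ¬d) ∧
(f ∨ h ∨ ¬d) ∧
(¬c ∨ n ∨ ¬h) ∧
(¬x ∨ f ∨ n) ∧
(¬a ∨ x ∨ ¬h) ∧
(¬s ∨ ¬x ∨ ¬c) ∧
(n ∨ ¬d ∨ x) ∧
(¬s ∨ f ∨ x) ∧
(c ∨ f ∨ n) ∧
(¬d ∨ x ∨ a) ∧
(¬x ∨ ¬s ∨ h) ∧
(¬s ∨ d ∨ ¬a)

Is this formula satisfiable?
Yes

Yes, the formula is satisfiable.

One satisfying assignment is: f=False, c=True, n=True, x=True, s=False, d=False, h=False, a=True

Verification: With this assignment, all 34 clauses evaluate to true.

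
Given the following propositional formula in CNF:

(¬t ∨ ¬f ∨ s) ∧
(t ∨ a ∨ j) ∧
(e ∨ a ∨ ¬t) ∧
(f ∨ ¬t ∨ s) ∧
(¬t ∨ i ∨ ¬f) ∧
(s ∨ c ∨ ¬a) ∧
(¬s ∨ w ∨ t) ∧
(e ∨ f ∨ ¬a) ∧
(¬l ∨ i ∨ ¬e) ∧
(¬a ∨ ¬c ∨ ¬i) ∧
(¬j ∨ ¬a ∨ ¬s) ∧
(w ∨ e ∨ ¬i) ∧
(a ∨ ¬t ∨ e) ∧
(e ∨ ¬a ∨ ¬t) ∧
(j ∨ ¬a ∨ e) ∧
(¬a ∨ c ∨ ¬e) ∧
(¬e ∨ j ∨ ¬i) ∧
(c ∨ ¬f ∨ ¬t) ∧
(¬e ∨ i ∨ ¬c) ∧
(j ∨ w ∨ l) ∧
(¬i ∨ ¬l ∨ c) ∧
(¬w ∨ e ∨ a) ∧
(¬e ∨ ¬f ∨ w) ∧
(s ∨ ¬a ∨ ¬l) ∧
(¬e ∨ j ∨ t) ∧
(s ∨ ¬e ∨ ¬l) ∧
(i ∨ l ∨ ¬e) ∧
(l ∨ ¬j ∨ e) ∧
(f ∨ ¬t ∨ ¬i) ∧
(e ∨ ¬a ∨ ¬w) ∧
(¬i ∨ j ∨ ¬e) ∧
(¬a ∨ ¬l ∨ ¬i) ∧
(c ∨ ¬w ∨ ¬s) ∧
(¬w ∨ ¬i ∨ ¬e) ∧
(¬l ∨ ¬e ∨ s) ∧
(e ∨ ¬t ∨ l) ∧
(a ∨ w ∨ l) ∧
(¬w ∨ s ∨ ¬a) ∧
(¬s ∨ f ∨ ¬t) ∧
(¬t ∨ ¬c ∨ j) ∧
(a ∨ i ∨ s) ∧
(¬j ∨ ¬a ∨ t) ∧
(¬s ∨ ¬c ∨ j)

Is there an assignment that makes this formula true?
No

No, the formula is not satisfiable.

No assignment of truth values to the variables can make all 43 clauses true simultaneously.

The formula is UNSAT (unsatisfiable).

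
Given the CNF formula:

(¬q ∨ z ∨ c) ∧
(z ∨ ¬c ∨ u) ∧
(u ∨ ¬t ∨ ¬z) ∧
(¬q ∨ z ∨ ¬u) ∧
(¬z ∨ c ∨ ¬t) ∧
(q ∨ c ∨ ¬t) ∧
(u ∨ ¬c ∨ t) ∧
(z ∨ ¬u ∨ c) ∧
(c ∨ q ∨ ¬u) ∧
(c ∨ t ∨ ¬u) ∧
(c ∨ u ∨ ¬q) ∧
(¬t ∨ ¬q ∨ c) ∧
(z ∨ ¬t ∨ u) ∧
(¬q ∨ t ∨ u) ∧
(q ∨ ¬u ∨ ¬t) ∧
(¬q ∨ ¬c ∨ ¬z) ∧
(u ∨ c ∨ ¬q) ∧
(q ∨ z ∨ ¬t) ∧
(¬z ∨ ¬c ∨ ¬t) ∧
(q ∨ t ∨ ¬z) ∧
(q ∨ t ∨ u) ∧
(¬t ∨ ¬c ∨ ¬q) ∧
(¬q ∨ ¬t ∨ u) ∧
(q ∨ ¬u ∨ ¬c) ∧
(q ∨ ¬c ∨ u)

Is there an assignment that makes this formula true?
No

No, the formula is not satisfiable.

No assignment of truth values to the variables can make all 25 clauses true simultaneously.

The formula is UNSAT (unsatisfiable).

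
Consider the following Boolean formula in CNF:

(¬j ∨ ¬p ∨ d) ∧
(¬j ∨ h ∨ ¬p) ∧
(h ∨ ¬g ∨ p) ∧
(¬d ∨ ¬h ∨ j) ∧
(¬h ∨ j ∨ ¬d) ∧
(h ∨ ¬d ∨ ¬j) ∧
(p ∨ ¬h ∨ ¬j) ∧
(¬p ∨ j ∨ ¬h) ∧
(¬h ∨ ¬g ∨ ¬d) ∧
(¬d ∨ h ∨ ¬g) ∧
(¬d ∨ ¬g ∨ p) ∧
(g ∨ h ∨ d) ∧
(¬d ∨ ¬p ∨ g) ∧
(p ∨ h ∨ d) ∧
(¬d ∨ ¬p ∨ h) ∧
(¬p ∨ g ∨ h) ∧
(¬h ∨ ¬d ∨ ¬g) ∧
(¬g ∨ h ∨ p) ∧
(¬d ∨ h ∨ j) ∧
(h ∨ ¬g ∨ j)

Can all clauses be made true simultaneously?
Yes

Yes, the formula is satisfiable.

One satisfying assignment is: d=False, h=True, j=False, g=False, p=False

Verification: With this assignment, all 20 clauses evaluate to true.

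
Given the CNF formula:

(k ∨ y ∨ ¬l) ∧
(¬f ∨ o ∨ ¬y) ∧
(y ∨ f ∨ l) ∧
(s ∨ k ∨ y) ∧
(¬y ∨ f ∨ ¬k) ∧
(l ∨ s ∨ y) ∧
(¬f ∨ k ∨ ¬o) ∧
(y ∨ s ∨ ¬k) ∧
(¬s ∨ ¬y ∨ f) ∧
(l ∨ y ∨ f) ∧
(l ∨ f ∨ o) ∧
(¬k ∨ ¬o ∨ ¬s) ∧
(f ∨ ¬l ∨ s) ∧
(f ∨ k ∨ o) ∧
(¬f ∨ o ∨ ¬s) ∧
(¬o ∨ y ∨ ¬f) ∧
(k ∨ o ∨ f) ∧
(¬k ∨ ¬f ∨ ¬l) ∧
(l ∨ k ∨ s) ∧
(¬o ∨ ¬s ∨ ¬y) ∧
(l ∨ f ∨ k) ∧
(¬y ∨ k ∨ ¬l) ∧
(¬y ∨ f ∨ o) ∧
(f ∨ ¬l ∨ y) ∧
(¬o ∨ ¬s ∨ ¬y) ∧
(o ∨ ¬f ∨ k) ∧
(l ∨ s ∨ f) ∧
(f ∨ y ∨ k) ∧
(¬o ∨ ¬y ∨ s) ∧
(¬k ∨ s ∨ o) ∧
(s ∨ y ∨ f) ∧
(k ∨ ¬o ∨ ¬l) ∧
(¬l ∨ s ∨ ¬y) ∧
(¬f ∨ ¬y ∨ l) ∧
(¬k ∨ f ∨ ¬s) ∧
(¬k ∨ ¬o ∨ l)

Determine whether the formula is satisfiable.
No

No, the formula is not satisfiable.

No assignment of truth values to the variables can make all 36 clauses true simultaneously.

The formula is UNSAT (unsatisfiable).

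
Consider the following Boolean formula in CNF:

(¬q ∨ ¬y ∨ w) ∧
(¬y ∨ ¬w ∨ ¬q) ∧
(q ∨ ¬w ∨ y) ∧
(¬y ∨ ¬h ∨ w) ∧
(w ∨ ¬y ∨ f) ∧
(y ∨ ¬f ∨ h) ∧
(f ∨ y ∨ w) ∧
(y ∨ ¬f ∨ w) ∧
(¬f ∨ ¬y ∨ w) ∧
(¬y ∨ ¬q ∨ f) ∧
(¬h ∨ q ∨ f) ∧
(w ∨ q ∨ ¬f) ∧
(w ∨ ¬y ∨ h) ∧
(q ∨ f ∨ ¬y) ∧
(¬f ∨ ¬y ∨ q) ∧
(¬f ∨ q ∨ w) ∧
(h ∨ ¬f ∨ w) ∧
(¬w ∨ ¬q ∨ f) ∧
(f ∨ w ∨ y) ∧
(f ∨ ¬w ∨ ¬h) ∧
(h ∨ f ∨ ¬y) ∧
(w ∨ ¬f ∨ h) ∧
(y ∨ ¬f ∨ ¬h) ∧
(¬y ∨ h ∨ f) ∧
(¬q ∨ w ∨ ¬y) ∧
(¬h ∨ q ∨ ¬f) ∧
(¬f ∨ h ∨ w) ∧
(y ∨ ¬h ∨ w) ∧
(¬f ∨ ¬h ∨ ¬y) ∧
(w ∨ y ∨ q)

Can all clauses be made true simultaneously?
No

No, the formula is not satisfiable.

No assignment of truth values to the variables can make all 30 clauses true simultaneously.

The formula is UNSAT (unsatisfiable).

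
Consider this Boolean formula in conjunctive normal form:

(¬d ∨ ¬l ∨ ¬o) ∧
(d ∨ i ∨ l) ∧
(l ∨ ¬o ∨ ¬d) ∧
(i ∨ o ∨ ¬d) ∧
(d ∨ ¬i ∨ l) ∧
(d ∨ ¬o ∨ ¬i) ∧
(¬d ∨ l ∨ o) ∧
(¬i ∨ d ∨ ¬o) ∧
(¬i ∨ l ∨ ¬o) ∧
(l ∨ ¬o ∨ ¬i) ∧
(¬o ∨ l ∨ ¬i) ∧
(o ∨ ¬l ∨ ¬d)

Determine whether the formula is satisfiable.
Yes

Yes, the formula is satisfiable.

One satisfying assignment is: d=False, i=False, o=False, l=True

Verification: With this assignment, all 12 clauses evaluate to true.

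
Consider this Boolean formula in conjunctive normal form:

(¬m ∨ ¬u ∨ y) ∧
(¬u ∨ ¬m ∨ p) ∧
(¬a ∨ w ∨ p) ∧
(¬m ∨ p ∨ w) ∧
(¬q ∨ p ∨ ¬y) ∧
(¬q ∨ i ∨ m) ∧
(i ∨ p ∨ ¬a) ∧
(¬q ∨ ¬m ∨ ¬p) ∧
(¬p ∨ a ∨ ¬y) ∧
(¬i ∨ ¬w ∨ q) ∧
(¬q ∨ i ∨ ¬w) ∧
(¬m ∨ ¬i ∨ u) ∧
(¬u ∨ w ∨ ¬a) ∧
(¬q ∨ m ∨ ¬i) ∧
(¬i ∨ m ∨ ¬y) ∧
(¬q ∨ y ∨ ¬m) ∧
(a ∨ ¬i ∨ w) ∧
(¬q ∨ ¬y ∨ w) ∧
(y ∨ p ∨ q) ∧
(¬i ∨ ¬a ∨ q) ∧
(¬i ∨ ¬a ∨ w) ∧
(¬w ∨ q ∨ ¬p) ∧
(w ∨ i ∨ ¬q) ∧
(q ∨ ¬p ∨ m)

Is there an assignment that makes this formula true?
Yes

Yes, the formula is satisfiable.

One satisfying assignment is: a=False, p=False, y=True, i=False, w=False, u=False, m=False, q=False

Verification: With this assignment, all 24 clauses evaluate to true.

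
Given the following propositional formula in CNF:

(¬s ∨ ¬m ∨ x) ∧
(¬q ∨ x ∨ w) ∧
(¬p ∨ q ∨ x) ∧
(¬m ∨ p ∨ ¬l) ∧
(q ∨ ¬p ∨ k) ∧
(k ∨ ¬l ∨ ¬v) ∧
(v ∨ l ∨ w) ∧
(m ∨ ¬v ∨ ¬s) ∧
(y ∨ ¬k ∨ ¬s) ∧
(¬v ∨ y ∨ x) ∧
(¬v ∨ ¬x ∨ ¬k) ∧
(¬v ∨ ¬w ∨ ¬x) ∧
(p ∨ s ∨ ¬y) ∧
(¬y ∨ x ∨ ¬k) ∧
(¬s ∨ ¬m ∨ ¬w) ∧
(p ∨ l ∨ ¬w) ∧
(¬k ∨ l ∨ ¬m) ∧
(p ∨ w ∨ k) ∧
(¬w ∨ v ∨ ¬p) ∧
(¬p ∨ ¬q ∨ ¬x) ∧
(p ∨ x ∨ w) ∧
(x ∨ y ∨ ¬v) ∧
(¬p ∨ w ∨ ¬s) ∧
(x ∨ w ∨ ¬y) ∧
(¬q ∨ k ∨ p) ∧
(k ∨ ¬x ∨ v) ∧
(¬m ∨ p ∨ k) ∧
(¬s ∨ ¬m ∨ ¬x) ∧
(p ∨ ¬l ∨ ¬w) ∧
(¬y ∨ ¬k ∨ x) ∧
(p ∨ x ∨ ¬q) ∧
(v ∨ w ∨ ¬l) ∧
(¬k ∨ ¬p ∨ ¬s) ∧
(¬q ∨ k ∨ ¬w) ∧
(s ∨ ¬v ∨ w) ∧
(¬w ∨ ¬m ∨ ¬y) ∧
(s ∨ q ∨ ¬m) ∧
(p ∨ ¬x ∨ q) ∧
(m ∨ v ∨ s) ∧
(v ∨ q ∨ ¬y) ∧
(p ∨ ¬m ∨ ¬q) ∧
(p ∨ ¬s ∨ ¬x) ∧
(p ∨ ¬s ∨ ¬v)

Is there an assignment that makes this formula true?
No

No, the formula is not satisfiable.

No assignment of truth values to the variables can make all 43 clauses true simultaneously.

The formula is UNSAT (unsatisfiable).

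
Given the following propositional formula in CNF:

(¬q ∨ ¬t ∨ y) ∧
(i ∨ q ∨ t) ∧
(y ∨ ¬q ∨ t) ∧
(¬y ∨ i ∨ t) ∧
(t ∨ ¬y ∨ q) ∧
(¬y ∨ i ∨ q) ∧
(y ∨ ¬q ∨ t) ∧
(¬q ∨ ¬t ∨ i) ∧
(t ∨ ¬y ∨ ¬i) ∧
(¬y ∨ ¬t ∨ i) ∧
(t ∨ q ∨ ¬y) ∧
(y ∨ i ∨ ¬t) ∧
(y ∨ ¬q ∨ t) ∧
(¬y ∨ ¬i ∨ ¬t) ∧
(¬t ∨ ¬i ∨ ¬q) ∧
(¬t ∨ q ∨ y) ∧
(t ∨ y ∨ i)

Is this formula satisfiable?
Yes

Yes, the formula is satisfiable.

One satisfying assignment is: q=False, i=True, t=False, y=False

Verification: With this assignment, all 17 clauses evaluate to true.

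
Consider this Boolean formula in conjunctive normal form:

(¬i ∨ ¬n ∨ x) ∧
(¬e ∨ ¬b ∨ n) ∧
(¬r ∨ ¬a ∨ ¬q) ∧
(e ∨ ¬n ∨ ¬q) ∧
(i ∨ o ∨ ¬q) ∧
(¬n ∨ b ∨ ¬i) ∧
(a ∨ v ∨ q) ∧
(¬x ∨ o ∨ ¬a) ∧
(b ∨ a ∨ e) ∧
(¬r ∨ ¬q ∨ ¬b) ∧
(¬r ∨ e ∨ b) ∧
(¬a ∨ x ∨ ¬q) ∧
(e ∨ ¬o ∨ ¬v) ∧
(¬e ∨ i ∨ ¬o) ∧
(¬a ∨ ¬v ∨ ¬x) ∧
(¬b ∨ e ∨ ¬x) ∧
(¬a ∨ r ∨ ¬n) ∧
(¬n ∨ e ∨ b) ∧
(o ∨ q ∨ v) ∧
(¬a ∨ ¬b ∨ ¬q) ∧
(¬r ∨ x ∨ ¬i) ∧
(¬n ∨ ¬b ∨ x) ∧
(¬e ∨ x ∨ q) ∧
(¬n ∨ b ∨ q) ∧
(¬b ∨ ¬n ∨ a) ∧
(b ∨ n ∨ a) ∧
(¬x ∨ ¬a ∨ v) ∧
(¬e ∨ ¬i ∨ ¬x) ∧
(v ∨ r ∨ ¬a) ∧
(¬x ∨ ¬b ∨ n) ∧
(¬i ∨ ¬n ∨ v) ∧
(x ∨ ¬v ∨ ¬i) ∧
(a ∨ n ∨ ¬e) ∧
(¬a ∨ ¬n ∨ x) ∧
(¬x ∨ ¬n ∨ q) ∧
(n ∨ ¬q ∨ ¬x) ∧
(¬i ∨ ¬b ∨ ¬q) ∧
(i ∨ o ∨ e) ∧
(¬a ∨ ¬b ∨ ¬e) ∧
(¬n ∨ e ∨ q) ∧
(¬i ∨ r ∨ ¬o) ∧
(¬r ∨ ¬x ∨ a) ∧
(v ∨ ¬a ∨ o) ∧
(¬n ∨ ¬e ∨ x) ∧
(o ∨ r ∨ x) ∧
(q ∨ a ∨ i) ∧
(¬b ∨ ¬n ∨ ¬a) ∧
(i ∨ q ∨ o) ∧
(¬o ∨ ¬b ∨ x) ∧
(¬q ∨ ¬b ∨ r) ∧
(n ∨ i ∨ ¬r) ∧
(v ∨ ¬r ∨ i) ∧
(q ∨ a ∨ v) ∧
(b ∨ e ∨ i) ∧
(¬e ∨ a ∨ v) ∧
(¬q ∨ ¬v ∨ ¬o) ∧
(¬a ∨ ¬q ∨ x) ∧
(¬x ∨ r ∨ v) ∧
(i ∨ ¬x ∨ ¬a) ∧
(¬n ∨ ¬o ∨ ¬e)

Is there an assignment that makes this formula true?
No

No, the formula is not satisfiable.

No assignment of truth values to the variables can make all 60 clauses true simultaneously.

The formula is UNSAT (unsatisfiable).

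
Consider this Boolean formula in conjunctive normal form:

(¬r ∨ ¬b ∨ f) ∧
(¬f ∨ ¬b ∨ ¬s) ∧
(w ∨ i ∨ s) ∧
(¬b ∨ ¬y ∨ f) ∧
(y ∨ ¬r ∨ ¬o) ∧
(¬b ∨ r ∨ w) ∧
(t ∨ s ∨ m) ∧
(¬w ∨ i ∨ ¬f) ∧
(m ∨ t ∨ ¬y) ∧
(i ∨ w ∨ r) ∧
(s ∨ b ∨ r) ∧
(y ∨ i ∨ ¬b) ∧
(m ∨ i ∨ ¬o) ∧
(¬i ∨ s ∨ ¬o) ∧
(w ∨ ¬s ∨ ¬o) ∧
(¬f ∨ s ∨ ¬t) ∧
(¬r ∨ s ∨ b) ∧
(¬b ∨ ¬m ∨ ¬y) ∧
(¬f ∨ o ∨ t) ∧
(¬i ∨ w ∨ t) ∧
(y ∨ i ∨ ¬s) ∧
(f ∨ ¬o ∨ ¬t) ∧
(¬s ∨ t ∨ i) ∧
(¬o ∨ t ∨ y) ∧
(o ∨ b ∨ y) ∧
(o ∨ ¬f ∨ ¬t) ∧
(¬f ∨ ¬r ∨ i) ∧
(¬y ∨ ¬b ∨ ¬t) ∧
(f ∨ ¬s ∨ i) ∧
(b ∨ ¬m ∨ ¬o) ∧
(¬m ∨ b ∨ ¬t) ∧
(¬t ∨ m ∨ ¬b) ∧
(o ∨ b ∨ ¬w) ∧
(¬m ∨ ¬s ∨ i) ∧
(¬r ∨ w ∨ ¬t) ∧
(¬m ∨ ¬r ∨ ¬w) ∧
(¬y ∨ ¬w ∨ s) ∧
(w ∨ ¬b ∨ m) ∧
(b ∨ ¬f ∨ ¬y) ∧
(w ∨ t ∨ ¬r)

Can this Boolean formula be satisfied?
Yes

Yes, the formula is satisfiable.

One satisfying assignment is: r=False, o=False, y=False, s=True, m=False, t=False, f=False, w=True, i=True, b=True

Verification: With this assignment, all 40 clauses evaluate to true.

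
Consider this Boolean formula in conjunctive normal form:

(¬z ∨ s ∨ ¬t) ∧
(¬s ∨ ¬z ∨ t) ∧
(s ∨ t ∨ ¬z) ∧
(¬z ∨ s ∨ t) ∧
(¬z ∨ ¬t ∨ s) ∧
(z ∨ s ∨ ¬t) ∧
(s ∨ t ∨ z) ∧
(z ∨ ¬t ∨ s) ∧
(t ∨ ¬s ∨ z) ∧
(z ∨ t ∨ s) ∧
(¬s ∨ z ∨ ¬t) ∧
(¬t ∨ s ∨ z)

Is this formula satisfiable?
Yes

Yes, the formula is satisfiable.

One satisfying assignment is: z=True, s=True, t=True

Verification: With this assignment, all 12 clauses evaluate to true.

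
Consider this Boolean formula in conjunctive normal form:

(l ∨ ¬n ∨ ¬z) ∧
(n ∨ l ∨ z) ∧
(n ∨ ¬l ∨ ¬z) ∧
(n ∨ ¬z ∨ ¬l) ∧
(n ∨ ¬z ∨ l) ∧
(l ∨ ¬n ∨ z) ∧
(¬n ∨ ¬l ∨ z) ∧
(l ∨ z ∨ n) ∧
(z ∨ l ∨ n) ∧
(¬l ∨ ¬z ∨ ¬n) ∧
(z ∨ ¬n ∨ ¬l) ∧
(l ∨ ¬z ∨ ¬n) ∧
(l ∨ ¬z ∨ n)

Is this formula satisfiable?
Yes

Yes, the formula is satisfiable.

One satisfying assignment is: l=True, z=False, n=False

Verification: With this assignment, all 13 clauses evaluate to true.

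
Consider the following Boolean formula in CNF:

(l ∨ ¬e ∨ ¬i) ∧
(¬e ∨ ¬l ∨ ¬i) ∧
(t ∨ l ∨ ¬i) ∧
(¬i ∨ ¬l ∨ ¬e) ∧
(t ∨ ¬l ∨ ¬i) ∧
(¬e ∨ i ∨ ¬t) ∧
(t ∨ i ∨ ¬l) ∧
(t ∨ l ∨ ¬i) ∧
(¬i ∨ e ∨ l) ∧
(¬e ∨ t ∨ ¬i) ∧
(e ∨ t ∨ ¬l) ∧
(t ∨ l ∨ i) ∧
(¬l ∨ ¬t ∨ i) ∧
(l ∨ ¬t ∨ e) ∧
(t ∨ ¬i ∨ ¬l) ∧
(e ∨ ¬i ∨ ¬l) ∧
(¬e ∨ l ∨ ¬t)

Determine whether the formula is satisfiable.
No

No, the formula is not satisfiable.

No assignment of truth values to the variables can make all 17 clauses true simultaneously.

The formula is UNSAT (unsatisfiable).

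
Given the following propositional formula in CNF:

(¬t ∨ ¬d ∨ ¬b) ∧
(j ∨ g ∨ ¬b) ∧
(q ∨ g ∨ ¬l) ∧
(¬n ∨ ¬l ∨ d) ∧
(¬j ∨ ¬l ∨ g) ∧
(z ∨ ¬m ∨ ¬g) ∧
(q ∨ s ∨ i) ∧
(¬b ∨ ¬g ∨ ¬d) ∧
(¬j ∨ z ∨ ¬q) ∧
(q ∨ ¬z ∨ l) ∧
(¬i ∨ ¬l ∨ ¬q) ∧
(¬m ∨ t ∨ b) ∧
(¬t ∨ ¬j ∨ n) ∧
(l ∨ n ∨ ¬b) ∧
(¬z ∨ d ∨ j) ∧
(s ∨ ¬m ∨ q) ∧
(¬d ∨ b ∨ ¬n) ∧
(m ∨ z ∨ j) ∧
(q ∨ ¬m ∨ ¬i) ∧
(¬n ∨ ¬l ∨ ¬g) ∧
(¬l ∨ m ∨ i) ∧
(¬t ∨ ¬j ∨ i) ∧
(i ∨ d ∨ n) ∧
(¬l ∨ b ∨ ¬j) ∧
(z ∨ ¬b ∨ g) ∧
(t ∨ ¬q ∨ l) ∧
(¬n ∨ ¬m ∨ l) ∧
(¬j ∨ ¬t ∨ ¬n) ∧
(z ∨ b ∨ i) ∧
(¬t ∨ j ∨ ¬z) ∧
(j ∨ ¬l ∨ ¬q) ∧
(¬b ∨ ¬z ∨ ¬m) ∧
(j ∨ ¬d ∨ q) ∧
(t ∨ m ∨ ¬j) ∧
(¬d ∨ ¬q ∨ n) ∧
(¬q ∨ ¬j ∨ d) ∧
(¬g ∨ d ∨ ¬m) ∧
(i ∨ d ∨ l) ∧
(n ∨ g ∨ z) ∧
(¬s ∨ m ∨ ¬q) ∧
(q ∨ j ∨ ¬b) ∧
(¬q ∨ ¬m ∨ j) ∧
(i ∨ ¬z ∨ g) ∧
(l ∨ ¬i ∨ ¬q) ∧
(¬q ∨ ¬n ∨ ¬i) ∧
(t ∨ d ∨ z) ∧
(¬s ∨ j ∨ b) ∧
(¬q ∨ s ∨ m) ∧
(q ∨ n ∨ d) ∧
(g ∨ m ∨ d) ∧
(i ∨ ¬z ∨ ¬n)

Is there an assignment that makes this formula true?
No

No, the formula is not satisfiable.

No assignment of truth values to the variables can make all 51 clauses true simultaneously.

The formula is UNSAT (unsatisfiable).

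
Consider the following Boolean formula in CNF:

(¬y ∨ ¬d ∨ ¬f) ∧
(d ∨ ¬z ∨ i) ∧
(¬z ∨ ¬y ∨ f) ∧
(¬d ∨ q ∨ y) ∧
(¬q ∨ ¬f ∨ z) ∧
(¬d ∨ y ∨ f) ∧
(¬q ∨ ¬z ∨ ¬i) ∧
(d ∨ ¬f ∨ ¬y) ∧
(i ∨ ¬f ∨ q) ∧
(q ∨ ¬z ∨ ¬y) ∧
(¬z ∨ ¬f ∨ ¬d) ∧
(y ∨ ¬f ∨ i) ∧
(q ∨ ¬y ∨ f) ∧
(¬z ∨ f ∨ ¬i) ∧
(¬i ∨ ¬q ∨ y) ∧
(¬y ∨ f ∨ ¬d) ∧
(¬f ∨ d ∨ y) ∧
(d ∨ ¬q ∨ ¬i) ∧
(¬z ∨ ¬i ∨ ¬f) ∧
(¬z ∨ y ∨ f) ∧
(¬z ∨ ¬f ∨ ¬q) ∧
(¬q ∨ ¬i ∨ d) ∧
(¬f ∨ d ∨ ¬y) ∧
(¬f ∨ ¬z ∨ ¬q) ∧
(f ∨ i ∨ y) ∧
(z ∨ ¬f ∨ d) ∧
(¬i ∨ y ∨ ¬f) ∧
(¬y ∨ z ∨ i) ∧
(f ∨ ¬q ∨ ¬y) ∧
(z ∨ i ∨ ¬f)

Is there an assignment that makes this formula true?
Yes

Yes, the formula is satisfiable.

One satisfying assignment is: d=False, f=False, z=False, q=False, i=True, y=False

Verification: With this assignment, all 30 clauses evaluate to true.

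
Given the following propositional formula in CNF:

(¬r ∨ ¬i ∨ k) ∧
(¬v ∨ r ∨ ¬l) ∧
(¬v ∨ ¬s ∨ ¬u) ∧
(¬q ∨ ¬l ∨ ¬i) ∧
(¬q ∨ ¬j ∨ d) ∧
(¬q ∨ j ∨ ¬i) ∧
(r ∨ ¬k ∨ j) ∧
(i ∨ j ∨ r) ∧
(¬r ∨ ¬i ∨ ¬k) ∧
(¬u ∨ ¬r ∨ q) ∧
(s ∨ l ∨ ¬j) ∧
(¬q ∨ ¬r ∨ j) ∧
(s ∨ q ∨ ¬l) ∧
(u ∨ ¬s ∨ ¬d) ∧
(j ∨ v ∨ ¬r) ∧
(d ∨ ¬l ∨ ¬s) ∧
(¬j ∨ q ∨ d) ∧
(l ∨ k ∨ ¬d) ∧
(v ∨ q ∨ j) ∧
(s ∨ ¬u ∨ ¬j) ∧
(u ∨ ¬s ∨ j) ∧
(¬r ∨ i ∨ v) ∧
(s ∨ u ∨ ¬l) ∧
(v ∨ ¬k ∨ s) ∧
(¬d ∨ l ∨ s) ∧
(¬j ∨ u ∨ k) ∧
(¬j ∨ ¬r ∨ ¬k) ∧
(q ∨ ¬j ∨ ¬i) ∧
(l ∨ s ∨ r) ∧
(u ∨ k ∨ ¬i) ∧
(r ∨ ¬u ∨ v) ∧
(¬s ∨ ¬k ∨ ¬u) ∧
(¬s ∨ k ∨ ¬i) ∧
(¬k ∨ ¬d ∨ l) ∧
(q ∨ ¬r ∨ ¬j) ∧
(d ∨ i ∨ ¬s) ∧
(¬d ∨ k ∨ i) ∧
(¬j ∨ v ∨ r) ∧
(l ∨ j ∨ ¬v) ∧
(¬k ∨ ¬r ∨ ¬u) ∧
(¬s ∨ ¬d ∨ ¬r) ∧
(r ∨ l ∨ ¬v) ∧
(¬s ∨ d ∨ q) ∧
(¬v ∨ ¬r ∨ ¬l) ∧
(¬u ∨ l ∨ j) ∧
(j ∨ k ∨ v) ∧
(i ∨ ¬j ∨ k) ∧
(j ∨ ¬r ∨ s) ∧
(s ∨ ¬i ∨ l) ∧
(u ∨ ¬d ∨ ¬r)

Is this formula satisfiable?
No

No, the formula is not satisfiable.

No assignment of truth values to the variables can make all 50 clauses true simultaneously.

The formula is UNSAT (unsatisfiable).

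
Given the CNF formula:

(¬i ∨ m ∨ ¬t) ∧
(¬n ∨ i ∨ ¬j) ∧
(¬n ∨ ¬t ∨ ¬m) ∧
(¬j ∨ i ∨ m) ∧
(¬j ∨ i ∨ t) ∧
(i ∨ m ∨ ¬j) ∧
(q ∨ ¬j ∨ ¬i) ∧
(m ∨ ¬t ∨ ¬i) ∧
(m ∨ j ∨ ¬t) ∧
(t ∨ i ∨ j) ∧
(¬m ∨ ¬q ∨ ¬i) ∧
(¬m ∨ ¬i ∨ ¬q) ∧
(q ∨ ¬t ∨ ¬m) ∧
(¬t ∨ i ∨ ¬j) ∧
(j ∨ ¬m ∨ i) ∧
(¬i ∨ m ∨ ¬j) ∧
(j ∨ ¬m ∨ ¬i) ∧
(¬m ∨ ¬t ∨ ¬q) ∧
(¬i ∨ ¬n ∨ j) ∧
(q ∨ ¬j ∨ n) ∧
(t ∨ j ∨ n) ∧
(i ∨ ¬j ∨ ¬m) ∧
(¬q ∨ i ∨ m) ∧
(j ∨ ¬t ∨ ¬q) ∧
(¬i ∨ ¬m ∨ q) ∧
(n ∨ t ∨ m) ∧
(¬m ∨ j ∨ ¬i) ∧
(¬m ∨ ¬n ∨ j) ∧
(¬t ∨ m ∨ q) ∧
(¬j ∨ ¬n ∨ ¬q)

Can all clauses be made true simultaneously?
No

No, the formula is not satisfiable.

No assignment of truth values to the variables can make all 30 clauses true simultaneously.

The formula is UNSAT (unsatisfiable).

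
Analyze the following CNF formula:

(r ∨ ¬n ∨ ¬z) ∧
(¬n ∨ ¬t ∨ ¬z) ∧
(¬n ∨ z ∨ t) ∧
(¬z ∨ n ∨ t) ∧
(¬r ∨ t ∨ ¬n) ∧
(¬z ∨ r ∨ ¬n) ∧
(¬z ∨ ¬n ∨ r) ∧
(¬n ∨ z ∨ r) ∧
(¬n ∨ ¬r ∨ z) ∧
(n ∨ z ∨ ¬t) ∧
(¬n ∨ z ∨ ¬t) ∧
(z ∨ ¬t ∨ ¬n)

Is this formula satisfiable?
Yes

Yes, the formula is satisfiable.

One satisfying assignment is: t=False, z=False, n=False, r=False

Verification: With this assignment, all 12 clauses evaluate to true.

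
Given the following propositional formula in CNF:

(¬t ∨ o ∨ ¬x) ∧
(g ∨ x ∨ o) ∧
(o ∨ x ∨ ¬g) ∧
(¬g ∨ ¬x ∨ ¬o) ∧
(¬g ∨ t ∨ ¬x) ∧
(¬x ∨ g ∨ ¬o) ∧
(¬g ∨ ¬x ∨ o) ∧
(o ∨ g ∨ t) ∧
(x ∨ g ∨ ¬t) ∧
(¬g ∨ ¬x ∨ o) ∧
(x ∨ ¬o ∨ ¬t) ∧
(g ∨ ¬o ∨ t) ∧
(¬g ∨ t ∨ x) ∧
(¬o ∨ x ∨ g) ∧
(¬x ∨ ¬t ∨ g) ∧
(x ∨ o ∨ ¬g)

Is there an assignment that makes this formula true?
No

No, the formula is not satisfiable.

No assignment of truth values to the variables can make all 16 clauses true simultaneously.

The formula is UNSAT (unsatisfiable).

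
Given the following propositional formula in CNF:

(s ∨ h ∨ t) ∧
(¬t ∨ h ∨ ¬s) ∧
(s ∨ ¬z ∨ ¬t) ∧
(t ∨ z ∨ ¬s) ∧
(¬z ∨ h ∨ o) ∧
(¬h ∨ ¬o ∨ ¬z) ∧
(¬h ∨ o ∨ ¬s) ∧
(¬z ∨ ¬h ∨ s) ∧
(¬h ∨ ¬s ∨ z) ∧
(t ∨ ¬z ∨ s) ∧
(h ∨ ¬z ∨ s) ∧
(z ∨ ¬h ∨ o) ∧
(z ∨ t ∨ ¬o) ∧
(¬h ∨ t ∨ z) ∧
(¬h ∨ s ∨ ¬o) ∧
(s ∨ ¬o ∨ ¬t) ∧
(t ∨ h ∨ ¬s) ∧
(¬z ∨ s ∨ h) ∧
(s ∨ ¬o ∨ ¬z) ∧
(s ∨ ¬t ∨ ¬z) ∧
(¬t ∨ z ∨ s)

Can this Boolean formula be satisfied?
No

No, the formula is not satisfiable.

No assignment of truth values to the variables can make all 21 clauses true simultaneously.

The formula is UNSAT (unsatisfiable).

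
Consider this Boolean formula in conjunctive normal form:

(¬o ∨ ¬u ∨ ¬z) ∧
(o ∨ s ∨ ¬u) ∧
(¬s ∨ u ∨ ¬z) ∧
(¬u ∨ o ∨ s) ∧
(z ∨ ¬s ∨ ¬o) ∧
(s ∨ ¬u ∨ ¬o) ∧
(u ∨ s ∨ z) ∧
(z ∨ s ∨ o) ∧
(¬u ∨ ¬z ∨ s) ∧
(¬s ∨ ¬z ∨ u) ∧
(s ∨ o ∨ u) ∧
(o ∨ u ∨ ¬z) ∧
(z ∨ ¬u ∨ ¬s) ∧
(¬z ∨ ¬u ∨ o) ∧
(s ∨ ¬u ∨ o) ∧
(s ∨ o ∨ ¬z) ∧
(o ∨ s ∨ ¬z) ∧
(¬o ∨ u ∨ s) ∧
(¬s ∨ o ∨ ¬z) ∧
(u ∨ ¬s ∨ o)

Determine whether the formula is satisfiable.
No

No, the formula is not satisfiable.

No assignment of truth values to the variables can make all 20 clauses true simultaneously.

The formula is UNSAT (unsatisfiable).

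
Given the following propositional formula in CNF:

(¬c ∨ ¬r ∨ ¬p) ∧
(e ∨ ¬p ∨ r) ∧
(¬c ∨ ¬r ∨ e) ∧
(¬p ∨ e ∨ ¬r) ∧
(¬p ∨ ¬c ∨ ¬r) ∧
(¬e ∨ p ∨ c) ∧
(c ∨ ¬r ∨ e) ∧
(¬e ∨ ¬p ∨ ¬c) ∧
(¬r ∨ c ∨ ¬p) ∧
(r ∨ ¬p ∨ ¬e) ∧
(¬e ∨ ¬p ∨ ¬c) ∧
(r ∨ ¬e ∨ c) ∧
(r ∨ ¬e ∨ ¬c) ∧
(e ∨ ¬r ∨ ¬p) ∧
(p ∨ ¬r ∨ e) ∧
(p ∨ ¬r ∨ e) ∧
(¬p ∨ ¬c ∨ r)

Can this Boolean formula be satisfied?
Yes

Yes, the formula is satisfiable.

One satisfying assignment is: e=False, c=False, p=False, r=False

Verification: With this assignment, all 17 clauses evaluate to true.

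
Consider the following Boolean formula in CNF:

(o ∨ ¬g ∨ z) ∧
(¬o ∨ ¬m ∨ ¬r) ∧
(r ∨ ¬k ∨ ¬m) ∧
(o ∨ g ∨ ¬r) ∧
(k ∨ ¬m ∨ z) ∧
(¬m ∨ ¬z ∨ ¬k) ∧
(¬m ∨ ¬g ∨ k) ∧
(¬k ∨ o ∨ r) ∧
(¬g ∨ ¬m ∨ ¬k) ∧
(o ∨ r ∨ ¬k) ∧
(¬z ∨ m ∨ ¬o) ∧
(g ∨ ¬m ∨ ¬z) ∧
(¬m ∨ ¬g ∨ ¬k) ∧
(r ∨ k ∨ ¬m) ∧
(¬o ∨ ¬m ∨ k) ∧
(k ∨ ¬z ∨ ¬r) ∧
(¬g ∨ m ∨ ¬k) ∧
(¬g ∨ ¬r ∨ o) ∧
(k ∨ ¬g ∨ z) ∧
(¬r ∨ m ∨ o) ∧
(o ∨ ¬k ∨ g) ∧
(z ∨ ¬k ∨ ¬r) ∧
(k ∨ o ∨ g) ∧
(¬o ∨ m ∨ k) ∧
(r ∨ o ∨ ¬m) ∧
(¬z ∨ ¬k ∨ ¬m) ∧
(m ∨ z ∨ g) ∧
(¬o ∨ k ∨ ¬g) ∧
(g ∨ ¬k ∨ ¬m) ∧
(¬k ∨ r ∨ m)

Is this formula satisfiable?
Yes

Yes, the formula is satisfiable.

One satisfying assignment is: m=False, z=True, r=False, k=False, o=False, g=True

Verification: With this assignment, all 30 clauses evaluate to true.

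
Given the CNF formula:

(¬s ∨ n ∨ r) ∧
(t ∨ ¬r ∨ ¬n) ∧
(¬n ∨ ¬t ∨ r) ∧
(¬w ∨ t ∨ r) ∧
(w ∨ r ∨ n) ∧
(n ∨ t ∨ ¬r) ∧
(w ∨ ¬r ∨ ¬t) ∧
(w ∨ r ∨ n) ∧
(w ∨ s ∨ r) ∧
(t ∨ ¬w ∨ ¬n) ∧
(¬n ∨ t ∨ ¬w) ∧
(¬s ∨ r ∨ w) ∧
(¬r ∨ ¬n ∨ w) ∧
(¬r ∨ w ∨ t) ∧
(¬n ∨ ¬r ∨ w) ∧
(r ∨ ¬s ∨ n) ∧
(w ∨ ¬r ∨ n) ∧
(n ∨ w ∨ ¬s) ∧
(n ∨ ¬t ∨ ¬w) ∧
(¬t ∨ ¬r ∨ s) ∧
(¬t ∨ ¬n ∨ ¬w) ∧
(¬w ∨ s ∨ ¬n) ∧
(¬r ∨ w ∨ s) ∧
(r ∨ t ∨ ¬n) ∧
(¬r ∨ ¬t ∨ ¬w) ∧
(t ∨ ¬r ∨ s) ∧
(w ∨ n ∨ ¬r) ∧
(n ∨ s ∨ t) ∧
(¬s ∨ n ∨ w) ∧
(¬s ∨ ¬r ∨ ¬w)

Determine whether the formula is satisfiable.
No

No, the formula is not satisfiable.

No assignment of truth values to the variables can make all 30 clauses true simultaneously.

The formula is UNSAT (unsatisfiable).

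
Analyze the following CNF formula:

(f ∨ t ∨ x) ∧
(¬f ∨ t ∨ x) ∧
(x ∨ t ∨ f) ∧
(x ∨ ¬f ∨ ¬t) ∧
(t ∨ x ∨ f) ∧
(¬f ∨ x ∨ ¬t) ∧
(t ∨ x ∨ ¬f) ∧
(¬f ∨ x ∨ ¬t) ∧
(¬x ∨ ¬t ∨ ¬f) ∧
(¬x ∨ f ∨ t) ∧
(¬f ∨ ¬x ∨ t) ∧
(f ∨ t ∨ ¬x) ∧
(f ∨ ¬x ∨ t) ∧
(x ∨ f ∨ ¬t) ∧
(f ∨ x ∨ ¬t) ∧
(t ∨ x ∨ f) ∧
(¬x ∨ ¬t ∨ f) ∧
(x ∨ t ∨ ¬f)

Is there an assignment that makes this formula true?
No

No, the formula is not satisfiable.

No assignment of truth values to the variables can make all 18 clauses true simultaneously.

The formula is UNSAT (unsatisfiable).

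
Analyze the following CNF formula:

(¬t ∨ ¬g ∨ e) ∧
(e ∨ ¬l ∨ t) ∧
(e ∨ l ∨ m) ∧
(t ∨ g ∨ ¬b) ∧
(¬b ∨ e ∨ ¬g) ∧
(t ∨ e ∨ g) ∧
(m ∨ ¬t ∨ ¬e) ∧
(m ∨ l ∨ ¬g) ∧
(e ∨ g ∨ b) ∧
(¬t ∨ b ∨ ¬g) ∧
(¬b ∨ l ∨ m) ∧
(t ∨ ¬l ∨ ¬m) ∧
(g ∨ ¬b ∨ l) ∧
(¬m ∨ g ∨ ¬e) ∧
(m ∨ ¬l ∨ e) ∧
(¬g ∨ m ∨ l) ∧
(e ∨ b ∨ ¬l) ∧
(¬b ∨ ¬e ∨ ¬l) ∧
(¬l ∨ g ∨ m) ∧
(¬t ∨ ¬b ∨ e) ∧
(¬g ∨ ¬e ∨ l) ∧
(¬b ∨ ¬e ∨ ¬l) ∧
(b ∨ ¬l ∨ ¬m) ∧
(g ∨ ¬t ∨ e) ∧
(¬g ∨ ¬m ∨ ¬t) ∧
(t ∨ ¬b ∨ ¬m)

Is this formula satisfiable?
Yes

Yes, the formula is satisfiable.

One satisfying assignment is: g=False, m=False, t=False, l=False, e=True, b=False

Verification: With this assignment, all 26 clauses evaluate to true.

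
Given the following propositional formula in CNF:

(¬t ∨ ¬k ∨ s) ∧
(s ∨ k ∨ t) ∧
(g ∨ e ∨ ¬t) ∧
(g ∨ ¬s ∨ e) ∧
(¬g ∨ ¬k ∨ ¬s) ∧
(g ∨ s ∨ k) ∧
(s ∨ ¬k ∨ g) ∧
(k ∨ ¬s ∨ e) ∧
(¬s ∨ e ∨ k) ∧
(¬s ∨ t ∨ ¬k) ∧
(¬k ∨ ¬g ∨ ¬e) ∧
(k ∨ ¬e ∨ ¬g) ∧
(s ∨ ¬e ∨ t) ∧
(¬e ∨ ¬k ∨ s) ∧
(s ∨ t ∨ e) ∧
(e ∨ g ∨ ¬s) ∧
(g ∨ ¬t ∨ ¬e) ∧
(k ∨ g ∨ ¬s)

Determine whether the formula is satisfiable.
Yes

Yes, the formula is satisfiable.

One satisfying assignment is: k=False, t=True, e=False, s=False, g=True

Verification: With this assignment, all 18 clauses evaluate to true.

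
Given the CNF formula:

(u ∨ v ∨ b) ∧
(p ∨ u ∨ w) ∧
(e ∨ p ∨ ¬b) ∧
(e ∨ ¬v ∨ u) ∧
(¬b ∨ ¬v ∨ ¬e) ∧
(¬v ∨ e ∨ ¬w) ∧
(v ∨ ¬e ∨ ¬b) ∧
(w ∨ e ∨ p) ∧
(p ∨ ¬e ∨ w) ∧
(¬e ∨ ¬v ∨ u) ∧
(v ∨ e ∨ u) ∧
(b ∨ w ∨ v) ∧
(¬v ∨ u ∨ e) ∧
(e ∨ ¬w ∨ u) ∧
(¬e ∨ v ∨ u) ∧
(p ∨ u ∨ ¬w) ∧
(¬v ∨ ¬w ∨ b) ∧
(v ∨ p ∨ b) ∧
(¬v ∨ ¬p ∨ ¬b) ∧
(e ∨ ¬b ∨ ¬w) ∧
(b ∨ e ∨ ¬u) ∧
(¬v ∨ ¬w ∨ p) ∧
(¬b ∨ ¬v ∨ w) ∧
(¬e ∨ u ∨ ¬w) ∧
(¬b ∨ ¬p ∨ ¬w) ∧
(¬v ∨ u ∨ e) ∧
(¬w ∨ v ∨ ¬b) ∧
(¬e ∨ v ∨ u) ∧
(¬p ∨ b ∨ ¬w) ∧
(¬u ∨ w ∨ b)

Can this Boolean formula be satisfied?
Yes

Yes, the formula is satisfiable.

One satisfying assignment is: w=False, e=False, b=True, v=False, p=True, u=True

Verification: With this assignment, all 30 clauses evaluate to true.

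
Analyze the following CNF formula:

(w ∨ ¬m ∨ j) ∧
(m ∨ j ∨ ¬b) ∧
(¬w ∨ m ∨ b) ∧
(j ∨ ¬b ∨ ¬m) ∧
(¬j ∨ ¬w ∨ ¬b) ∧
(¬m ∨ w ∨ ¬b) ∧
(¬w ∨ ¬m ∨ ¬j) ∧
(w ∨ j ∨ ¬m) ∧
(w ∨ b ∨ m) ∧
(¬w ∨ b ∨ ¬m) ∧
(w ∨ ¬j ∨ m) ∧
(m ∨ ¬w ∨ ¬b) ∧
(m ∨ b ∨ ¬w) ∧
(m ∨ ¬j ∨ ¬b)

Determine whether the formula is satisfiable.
Yes

Yes, the formula is satisfiable.

One satisfying assignment is: j=True, m=True, w=False, b=False

Verification: With this assignment, all 14 clauses evaluate to true.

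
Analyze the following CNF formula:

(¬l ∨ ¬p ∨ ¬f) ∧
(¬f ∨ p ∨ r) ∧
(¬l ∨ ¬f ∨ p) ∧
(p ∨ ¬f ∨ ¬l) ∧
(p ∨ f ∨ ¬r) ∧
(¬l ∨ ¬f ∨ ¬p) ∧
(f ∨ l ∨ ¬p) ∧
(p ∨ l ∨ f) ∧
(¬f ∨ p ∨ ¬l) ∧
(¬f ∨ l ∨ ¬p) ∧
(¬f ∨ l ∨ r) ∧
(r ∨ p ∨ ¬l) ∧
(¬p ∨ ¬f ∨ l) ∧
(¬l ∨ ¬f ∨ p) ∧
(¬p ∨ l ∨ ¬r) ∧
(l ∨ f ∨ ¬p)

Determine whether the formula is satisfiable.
Yes

Yes, the formula is satisfiable.

One satisfying assignment is: r=False, f=False, l=True, p=True

Verification: With this assignment, all 16 clauses evaluate to true.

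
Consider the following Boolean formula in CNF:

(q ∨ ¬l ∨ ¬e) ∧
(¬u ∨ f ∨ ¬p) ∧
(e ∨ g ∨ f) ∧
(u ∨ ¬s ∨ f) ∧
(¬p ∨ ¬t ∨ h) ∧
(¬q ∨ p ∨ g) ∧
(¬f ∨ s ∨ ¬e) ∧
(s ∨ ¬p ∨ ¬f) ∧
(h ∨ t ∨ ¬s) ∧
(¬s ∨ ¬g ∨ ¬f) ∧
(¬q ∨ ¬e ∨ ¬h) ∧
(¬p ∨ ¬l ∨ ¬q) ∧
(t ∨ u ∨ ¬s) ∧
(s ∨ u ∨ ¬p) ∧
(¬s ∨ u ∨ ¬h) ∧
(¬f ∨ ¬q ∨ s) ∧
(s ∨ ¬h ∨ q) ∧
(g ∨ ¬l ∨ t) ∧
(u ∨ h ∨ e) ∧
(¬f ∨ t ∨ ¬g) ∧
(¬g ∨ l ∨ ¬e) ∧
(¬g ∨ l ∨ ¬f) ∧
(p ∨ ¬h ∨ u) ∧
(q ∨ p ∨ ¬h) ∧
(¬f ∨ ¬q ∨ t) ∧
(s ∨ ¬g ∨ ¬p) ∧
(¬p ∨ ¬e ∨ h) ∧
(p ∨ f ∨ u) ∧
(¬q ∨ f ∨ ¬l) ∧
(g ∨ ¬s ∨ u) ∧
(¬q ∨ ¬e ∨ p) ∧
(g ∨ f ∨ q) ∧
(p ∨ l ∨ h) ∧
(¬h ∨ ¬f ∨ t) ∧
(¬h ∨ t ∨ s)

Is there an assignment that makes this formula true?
Yes

Yes, the formula is satisfiable.

One satisfying assignment is: h=False, e=False, f=True, t=True, q=False, u=True, g=False, s=False, l=True, p=False

Verification: With this assignment, all 35 clauses evaluate to true.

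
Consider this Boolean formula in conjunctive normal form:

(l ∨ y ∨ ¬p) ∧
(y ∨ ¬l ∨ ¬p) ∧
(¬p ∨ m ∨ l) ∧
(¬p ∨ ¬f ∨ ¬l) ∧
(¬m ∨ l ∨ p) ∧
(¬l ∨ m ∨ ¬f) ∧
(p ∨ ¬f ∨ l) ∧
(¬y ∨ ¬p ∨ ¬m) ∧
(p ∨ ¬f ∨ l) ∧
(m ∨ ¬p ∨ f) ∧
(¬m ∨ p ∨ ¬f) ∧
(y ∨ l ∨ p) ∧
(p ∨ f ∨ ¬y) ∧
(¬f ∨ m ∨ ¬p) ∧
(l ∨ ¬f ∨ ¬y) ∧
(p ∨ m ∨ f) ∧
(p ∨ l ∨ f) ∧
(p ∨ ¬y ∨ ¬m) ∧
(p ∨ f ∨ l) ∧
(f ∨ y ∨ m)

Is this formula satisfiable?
Yes

Yes, the formula is satisfiable.

One satisfying assignment is: l=True, p=False, m=True, y=False, f=False

Verification: With this assignment, all 20 clauses evaluate to true.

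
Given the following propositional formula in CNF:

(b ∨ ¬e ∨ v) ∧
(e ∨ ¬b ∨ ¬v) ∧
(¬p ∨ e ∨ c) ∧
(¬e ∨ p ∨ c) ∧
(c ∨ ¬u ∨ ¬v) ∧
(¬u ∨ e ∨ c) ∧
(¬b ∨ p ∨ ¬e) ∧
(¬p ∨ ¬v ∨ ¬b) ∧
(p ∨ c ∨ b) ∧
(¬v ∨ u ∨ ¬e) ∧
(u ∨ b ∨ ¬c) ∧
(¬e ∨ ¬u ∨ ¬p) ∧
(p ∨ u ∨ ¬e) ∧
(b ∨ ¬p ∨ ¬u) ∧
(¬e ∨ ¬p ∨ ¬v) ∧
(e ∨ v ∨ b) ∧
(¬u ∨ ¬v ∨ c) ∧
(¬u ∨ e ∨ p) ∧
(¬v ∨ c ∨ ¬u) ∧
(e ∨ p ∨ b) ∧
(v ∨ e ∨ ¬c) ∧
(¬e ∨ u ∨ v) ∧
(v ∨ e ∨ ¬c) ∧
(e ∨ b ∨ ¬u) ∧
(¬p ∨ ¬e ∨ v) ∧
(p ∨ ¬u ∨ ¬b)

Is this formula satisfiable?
Yes

Yes, the formula is satisfiable.

One satisfying assignment is: u=False, e=False, p=False, b=True, c=False, v=False

Verification: With this assignment, all 26 clauses evaluate to true.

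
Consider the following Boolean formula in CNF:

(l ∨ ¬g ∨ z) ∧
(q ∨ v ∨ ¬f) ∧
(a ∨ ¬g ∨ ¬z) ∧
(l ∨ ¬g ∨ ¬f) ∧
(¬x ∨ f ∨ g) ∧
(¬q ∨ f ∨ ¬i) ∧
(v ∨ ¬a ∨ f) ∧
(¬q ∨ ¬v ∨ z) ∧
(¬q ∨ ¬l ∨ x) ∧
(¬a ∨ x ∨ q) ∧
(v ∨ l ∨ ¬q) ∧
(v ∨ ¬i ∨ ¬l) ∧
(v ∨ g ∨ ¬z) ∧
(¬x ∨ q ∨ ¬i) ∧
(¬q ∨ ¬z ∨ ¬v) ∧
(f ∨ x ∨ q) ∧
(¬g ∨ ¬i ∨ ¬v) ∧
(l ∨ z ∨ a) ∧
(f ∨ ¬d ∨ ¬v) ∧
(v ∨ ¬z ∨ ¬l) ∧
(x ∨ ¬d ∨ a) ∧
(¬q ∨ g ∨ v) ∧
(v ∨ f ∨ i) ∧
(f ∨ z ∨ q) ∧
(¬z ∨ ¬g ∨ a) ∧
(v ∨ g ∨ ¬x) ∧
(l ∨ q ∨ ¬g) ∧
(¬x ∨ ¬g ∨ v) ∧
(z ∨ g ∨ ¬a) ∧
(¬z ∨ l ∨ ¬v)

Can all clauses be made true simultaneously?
Yes

Yes, the formula is satisfiable.

One satisfying assignment is: z=False, d=False, a=False, i=False, x=False, v=True, q=False, g=False, l=True, f=True

Verification: With this assignment, all 30 clauses evaluate to true.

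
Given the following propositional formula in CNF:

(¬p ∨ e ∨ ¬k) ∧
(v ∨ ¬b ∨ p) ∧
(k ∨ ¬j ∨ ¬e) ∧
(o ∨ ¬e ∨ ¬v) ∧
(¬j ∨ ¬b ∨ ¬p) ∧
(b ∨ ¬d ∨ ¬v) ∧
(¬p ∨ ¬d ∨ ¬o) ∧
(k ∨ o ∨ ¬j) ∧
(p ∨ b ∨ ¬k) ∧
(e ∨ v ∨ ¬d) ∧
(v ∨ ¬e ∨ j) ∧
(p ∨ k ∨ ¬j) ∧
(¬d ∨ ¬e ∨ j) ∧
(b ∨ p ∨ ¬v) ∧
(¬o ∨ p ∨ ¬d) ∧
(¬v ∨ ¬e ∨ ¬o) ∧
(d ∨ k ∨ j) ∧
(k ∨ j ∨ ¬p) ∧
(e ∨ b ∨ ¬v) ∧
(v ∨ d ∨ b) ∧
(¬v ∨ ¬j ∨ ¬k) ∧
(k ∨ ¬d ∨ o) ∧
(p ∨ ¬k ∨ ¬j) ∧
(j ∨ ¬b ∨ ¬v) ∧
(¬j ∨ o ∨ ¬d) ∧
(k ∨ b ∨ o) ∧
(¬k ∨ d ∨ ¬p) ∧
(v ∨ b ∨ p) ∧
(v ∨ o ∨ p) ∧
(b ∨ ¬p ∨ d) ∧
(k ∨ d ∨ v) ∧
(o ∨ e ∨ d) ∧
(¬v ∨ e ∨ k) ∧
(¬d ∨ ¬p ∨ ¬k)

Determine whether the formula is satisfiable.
No

No, the formula is not satisfiable.

No assignment of truth values to the variables can make all 34 clauses true simultaneously.

The formula is UNSAT (unsatisfiable).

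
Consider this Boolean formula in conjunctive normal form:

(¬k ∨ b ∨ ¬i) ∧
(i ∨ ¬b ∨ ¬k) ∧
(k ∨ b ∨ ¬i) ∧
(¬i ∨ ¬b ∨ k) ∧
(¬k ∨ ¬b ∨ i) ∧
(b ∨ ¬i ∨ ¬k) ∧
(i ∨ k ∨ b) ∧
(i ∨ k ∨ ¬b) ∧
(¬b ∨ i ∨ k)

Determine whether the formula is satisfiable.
Yes

Yes, the formula is satisfiable.

One satisfying assignment is: b=False, i=False, k=True

Verification: With this assignment, all 9 clauses evaluate to true.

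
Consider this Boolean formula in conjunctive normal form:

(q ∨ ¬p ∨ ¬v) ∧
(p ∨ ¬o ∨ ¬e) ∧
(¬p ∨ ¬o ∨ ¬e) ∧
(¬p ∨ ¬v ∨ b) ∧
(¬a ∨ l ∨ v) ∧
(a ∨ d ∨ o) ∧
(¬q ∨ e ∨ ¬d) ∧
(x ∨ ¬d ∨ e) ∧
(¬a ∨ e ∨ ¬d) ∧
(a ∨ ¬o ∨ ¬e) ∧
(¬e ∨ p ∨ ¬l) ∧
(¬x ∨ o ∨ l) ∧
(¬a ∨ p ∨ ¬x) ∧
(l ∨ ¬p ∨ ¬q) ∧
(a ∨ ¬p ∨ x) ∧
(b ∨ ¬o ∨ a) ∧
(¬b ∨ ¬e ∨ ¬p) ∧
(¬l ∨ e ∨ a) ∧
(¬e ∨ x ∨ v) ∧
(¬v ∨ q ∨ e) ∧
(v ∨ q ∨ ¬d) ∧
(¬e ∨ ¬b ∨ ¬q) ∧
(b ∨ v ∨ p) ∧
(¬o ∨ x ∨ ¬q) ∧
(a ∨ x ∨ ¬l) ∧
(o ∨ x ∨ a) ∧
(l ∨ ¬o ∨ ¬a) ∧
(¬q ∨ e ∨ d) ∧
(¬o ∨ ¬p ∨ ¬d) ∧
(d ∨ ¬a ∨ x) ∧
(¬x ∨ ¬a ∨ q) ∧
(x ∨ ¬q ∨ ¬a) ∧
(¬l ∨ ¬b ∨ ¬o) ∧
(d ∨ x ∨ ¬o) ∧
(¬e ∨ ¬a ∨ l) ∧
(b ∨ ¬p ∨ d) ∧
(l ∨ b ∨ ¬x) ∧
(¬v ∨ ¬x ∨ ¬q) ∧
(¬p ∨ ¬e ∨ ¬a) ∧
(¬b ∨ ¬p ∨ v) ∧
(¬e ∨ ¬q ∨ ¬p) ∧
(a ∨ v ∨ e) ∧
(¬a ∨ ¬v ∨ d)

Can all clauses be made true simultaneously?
No

No, the formula is not satisfiable.

No assignment of truth values to the variables can make all 43 clauses true simultaneously.

The formula is UNSAT (unsatisfiable).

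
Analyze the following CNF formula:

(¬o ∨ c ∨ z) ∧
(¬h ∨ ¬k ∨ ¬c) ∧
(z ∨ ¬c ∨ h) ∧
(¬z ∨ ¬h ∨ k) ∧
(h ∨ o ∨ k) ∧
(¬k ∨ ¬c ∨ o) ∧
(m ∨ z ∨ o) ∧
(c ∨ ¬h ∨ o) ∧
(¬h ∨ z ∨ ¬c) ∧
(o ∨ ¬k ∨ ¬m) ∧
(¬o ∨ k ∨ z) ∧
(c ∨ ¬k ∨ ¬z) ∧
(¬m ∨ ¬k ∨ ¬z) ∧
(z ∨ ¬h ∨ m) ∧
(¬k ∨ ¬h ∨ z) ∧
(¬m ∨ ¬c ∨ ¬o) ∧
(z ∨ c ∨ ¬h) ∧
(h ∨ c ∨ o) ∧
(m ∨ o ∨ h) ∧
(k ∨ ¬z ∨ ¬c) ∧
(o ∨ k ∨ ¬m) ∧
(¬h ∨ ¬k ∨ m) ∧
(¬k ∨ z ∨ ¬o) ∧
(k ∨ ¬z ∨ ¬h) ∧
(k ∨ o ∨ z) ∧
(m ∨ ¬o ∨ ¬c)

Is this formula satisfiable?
Yes

Yes, the formula is satisfiable.

One satisfying assignment is: c=False, k=False, h=False, m=False, z=True, o=True

Verification: With this assignment, all 26 clauses evaluate to true.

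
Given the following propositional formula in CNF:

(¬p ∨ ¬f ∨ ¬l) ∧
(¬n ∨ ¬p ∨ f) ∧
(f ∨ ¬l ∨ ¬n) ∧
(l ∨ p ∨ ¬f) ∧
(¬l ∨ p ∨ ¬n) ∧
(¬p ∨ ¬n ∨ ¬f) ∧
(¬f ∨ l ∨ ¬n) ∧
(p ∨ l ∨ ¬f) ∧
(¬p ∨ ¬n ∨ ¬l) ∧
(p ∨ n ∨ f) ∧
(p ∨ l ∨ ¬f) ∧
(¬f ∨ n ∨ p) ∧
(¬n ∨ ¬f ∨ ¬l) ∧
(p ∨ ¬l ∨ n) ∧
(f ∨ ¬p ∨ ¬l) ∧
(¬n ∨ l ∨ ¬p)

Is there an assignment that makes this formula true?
Yes

Yes, the formula is satisfiable.

One satisfying assignment is: l=False, f=False, n=False, p=True

Verification: With this assignment, all 16 clauses evaluate to true.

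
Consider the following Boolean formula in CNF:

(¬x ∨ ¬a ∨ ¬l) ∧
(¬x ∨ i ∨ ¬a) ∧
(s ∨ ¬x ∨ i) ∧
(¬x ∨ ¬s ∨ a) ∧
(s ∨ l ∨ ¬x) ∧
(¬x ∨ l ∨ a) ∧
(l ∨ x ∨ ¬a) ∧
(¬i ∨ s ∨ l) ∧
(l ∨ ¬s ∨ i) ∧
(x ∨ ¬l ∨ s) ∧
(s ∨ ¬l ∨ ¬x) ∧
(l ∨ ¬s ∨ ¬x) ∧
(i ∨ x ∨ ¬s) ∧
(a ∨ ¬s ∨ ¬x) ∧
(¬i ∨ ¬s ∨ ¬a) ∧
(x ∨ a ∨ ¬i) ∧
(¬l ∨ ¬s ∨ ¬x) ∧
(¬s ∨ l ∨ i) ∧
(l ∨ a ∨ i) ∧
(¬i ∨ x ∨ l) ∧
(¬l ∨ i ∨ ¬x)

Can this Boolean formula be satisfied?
No

No, the formula is not satisfiable.

No assignment of truth values to the variables can make all 21 clauses true simultaneously.

The formula is UNSAT (unsatisfiable).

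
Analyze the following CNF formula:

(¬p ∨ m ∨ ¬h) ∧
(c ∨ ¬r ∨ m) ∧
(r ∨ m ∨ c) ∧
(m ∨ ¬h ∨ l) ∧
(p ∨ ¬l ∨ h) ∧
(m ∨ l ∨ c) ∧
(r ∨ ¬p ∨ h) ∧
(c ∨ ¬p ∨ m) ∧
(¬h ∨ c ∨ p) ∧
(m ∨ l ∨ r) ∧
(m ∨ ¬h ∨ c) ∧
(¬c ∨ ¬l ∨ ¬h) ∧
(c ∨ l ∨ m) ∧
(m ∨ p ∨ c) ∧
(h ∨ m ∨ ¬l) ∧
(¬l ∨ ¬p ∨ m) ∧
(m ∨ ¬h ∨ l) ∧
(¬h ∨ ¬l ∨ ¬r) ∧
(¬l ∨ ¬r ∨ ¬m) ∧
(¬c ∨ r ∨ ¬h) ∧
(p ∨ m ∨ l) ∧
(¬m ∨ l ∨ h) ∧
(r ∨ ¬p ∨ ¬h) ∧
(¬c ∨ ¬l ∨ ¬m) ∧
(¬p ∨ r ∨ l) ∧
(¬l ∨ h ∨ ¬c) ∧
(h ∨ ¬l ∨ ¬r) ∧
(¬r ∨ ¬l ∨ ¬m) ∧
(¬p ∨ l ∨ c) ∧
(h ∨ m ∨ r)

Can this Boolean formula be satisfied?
Yes

Yes, the formula is satisfiable.

One satisfying assignment is: l=False, r=True, c=True, p=False, h=True, m=True

Verification: With this assignment, all 30 clauses evaluate to true.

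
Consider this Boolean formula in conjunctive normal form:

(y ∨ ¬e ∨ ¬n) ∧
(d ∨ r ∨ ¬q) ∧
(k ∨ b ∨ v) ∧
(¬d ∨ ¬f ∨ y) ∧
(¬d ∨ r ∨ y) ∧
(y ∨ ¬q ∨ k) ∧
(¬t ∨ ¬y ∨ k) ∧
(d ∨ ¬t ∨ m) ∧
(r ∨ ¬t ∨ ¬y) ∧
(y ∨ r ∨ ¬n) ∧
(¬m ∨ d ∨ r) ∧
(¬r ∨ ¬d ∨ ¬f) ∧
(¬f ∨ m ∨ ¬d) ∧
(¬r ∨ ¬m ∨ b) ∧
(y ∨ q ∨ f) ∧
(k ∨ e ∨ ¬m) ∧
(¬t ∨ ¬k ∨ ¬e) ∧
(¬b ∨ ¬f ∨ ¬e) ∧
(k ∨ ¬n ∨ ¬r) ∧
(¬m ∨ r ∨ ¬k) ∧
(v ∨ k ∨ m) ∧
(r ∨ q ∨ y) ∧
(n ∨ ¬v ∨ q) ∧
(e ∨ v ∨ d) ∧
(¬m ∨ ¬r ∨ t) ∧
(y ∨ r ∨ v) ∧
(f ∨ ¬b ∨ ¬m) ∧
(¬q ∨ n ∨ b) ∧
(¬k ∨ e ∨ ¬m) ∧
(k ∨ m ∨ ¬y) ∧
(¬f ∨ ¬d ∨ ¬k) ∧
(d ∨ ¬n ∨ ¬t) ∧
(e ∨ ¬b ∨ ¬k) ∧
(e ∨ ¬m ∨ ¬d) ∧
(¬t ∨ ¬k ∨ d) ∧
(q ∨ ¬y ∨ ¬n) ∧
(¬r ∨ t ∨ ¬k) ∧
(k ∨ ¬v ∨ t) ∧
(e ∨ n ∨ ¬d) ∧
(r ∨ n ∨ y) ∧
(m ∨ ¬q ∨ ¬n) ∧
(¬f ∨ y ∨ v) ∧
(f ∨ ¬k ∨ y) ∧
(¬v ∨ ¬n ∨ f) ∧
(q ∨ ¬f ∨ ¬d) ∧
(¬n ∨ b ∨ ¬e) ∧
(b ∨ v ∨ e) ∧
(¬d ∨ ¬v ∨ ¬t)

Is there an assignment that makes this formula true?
Yes

Yes, the formula is satisfiable.

One satisfying assignment is: t=False, e=True, f=False, b=False, n=False, d=False, r=False, q=False, y=True, k=True, m=False, v=False

Verification: With this assignment, all 48 clauses evaluate to true.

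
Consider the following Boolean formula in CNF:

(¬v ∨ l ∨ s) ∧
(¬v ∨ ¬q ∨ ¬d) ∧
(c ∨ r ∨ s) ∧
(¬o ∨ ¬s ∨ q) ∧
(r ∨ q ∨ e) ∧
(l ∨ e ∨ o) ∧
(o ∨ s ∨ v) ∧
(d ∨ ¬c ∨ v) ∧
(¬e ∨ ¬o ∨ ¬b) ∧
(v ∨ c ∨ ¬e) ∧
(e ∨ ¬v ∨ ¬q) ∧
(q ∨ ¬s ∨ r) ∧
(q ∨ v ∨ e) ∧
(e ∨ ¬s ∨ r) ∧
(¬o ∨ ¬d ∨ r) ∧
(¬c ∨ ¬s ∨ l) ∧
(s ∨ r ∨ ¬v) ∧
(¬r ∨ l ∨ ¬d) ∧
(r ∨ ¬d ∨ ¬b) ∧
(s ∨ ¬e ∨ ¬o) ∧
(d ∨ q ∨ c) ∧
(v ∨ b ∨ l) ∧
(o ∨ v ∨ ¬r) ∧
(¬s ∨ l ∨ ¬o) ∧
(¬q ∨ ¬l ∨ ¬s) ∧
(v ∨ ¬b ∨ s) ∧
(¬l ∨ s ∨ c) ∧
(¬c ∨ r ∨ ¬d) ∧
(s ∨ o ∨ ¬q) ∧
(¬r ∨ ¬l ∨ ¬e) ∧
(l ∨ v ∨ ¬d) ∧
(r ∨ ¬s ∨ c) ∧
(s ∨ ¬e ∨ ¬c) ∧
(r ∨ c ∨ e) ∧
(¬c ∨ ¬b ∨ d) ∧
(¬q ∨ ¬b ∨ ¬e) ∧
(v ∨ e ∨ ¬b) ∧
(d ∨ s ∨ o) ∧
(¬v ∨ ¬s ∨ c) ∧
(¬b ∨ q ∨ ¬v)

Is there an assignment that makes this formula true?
Yes

Yes, the formula is satisfiable.

One satisfying assignment is: c=True, r=True, d=False, q=False, s=True, o=False, b=False, l=True, e=False, v=True

Verification: With this assignment, all 40 clauses evaluate to true.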